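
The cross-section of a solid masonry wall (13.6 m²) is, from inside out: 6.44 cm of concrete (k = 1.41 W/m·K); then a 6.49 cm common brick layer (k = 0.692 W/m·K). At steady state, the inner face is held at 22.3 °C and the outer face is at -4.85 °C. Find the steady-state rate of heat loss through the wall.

Q = 2.65 kW

Treat each layer as a resistance in series:
  R_concrete = L/(kA) = 0.0644/(1.41·13.6) = 0.003358 K/W
  R_common brick = L/(kA) = 0.0649/(0.692·13.6) = 0.006896 K/W
ΣR = 0.003358 + 0.006896 = 0.01025 K/W
Q = ΔT/ΣR = (22.3 °C − -4.85 °C)/0.01025 = 2650 W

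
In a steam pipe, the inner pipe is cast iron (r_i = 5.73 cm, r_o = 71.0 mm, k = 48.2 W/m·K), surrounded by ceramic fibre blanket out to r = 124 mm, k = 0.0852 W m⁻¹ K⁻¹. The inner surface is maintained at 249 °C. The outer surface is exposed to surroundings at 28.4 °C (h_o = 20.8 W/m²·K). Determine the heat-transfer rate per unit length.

Q' = 200 W/m

Resistance network (inner→outer):
  R'_cast iron = ln(0.0710/0.0573)/(2πk) = 0.2144/(2π·48.2) = 7.079×10^-4 m·K/W
  R'_ceramic fibre blanket = ln(0.124/0.0710)/(2πk) = 0.5576/(2π·0.0852) = 1.042 m·K/W
  R'_conv,out = 1/(2πr h) = 1/(2π·0.124·20.8) = 0.06171 m·K/W
ΣR = 7.079×10^-4 + 1.042 + 0.06171 = 1.104 m·K/W
Q' = ΔT/ΣR = (249 °C − 28.4 °C)/1.104 = 200 W/m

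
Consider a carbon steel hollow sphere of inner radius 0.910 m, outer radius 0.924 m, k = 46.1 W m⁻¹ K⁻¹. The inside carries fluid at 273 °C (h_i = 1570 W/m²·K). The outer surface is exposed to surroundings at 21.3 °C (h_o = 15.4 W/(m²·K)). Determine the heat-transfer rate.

Q = 41000 W

Treat each layer as a resistance in series:
  R_conv,in = 1/(4πr²h) = 1/(4π·0.910²·1570) = 6.121×10^-5 K/W
  R_carbon steel = (1/0.910 − 1/0.924)/(4πk) = 0.01665/(4π·46.1) = 2.874×10^-5 K/W
  R_conv,out = 1/(4πr²h) = 1/(4π·0.924²·15.4) = 0.006052 K/W
ΣR = 6.121×10^-5 + 2.874×10^-5 + 0.006052 = 0.006142 K/W
Q = ΔT/ΣR = (273 °C − 21.3 °C)/0.006142 = 41000 W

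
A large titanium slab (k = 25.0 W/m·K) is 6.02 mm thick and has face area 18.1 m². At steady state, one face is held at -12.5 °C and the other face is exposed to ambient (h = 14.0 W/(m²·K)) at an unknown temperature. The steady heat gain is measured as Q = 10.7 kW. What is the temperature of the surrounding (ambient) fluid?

T_out = 29.9 °C

Sum the resistances:
  R_titanium = L/(kA) = 0.00602/(25.0·18.1) = 1.330×10^-5 K/W
  R_conv,out = 1/(hA) = 1/(14.0·18.1) = 0.003946 K/W
ΣR = 0.003960 K/W
ΔT = Q·ΣR = 10700 × 0.003960 = 42.37 K
Heat flows inward, so T_out = T_in + ΔT = -12.5 + 42.37 = 29.9 °C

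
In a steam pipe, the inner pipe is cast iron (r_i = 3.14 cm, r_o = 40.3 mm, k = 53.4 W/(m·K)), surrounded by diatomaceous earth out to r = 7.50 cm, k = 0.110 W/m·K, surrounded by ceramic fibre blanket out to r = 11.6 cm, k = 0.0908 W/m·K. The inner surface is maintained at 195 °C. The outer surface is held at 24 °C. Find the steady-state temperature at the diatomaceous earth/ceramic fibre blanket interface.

T = 103 °C

Resistance network (inner→outer):
  R'_cast iron = ln(0.0403/0.0314)/(2πk) = 0.2495/(2π·53.4) = 7.437×10^-4 m·K/W
  R'_diatomaceous earth = ln(0.0750/0.0403)/(2πk) = 0.6211/(2π·0.110) = 0.8987 m·K/W
  R'_ceramic fibre blanket = ln(0.116/0.0750)/(2πk) = 0.4361/(2π·0.0908) = 0.7644 m·K/W
ΣR = 7.437×10^-4 + 0.8987 + 0.7644 = 1.664 m·K/W
Q' = ΔT/ΣR = (195 °C − 24 °C)/1.664 = 102.8 W/m
From the inner boundary to the diatomaceous earth/ceramic fibre blanket interface, ΣR_partial = 0.8994 m·K/W.
T_interface = T_in − Q'·ΣR_partial = 195 °C − (102.8)(0.8994) = 103 °C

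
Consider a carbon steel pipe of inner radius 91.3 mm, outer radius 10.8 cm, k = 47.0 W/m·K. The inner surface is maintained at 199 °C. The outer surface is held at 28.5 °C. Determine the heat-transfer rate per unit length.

Q' = 3.00×10^5 W/m

Q' = 2πk·ΔT/ln(r₂/r₁) = 2π × 47.0 × 170.5 / ln(0.108/0.0913) = 3.00×10^5 W/m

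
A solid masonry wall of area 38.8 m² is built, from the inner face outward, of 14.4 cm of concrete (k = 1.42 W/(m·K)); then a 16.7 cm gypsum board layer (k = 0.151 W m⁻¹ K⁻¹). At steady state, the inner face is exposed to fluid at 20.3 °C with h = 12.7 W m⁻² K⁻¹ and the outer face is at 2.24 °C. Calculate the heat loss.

Q = 545 W

Resistance network (inner→outer):
  R_conv,in = 1/(hA) = 1/(12.7·38.8) = 0.002029 K/W
  R_concrete = L/(kA) = 0.144/(1.42·38.8) = 0.002614 K/W
  R_gypsum board = L/(kA) = 0.167/(0.151·38.8) = 0.02850 K/W
ΣR = 0.002029 + 0.002614 + 0.02850 = 0.03314 K/W
Q = ΔT/ΣR = (20.3 °C − 2.24 °C)/0.03314 = 545 W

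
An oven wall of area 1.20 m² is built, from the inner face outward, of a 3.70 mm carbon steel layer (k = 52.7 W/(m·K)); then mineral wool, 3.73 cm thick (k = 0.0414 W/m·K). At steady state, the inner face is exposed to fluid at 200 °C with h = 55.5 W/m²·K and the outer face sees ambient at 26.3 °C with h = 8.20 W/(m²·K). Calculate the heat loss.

Resistance network (inner→outer):
  R_conv,in = 1/(hA) = 1/(55.5·1.20) = 0.01502 K/W
  R_carbon steel = L/(kA) = 0.00370/(52.7·1.20) = 5.851×10^-5 K/W
  R_mineral wool = L/(kA) = 0.0373/(0.0414·1.20) = 0.7508 K/W
  R_conv,out = 1/(hA) = 1/(8.20·1.20) = 0.1016 K/W
ΣR = 0.01502 + 5.851×10^-5 + 0.7508 + 0.1016 = 0.8675 K/W
Q = ΔT/ΣR = (200 °C − 26.3 °C)/0.8675 = 200 W

Q = 200 W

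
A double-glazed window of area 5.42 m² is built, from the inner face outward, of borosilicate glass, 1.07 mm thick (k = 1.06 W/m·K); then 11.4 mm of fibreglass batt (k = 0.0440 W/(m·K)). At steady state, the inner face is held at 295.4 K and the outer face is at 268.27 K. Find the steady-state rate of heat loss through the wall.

Series thermal resistances, inner to outer:
  R_borosilicate glass = L/(kA) = 0.00107/(1.06·5.42) = 1.862×10^-4 K/W
  R_fibreglass batt = L/(kA) = 0.0114/(0.0440·5.42) = 0.04780 K/W
ΣR = 1.862×10^-4 + 0.04780 = 0.04799 K/W
Q = ΔT/ΣR = (295.4 K − 268.27 K)/0.04799 = 565 W

Q = 565 W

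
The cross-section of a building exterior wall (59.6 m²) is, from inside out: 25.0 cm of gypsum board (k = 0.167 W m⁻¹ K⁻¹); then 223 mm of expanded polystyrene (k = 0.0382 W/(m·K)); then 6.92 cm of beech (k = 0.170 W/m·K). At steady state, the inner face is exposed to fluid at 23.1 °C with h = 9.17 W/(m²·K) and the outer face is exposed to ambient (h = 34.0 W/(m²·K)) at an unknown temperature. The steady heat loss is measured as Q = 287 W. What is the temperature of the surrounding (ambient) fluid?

T_out = -14.8 °C

Series resistances:
  R_conv,in = 1/(hA) = 1/(9.17·59.6) = 0.001830 K/W
  R_gypsum board = L/(kA) = 0.250/(0.167·59.6) = 0.02512 K/W
  R_expanded polystyrene = L/(kA) = 0.223/(0.0382·59.6) = 0.09795 K/W
  R_beech = L/(kA) = 0.0692/(0.170·59.6) = 0.006830 K/W
  R_conv,out = 1/(hA) = 1/(34.0·59.6) = 4.935×10^-4 K/W
ΣR = 0.1322 K/W
ΔT = Q·ΣR = 287 × 0.1322 = 37.94 K
Heat flows outward, so T_out = T_in − ΔT = 23.1 − 37.94 = -14.8 °C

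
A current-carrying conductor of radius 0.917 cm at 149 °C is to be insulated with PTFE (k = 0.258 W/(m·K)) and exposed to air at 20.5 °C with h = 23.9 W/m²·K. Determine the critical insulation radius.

r_cr = 1.08 cm

For a cylinder, r_cr = k_ins/h = 0.258/23.9 = 0.0108 m = 1.08 cm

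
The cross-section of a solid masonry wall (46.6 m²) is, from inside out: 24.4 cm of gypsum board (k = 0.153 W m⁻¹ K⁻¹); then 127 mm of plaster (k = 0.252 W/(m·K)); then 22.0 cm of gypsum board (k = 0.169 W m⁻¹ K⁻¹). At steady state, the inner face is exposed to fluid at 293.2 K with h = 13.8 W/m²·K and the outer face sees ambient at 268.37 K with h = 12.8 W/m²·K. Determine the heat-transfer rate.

Resistance network (inner→outer):
  R_conv,in = 1/(hA) = 1/(13.8·46.6) = 0.001555 K/W
  R_gypsum board = L/(kA) = 0.244/(0.153·46.6) = 0.03422 K/W
  R_plaster = L/(kA) = 0.127/(0.252·46.6) = 0.01081 K/W
  R_gypsum board = L/(kA) = 0.220/(0.169·46.6) = 0.02794 K/W
  R_conv,out = 1/(hA) = 1/(12.8·46.6) = 0.001677 K/W
ΣR = 0.001555 + 0.03422 + 0.01081 + 0.02794 + 0.001677 = 0.07620 K/W
Q = ΔT/ΣR = (293.2 K − 268.37 K)/0.07620 = 326 W

Q = 326 W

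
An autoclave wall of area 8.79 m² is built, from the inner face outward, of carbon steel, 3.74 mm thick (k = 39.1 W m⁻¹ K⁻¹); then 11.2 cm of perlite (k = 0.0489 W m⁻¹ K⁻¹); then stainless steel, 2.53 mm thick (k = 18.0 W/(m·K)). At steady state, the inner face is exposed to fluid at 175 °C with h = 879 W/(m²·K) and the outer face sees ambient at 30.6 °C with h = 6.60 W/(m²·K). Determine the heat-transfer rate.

Series thermal resistances, inner to outer:
  R_conv,in = 1/(hA) = 1/(879·8.79) = 1.294×10^-4 K/W
  R_carbon steel = L/(kA) = 0.00374/(39.1·8.79) = 1.088×10^-5 K/W
  R_perlite = L/(kA) = 0.112/(0.0489·8.79) = 0.2606 K/W
  R_stainless steel = L/(kA) = 0.00253/(18.0·8.79) = 1.599×10^-5 K/W
  R_conv,out = 1/(hA) = 1/(6.60·8.79) = 0.01724 K/W
ΣR = 1.294×10^-4 + 1.088×10^-5 + 0.2606 + 1.599×10^-5 + 0.01724 = 0.2780 K/W
Q = ΔT/ΣR = (175 °C − 30.6 °C)/0.2780 = 519 W

Q = 519 W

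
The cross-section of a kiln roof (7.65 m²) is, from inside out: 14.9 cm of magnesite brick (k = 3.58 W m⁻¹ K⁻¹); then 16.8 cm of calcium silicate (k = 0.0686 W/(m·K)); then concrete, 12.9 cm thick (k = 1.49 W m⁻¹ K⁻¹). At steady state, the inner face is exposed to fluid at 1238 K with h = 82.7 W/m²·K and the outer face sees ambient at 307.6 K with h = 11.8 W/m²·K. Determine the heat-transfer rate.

Resistance network (inner→outer):
  R_conv,in = 1/(hA) = 1/(82.7·7.65) = 0.001581 K/W
  R_magnesite brick = L/(kA) = 0.149/(3.58·7.65) = 0.005441 K/W
  R_calcium silicate = L/(kA) = 0.168/(0.0686·7.65) = 0.3201 K/W
  R_concrete = L/(kA) = 0.129/(1.49·7.65) = 0.01132 K/W
  R_conv,out = 1/(hA) = 1/(11.8·7.65) = 0.01108 K/W
ΣR = 0.001581 + 0.005441 + 0.3201 + 0.01132 + 0.01108 = 0.3495 K/W
Q = ΔT/ΣR = (1238 K − 307.6 K)/0.3495 = 2660 W

Q = 2660 W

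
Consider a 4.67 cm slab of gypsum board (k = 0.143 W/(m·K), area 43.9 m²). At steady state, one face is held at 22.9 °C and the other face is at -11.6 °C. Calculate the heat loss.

Q = kA·ΔT/L = 0.143 × 43.9 × |22.9 °C − -11.6 °C| / 0.0467 = 4640 W

Q = 4.64 kW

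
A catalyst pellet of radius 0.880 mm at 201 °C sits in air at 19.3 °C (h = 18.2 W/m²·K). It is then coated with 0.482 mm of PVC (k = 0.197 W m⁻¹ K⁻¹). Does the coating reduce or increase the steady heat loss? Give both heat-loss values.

increases: 0.0322 → 0.0721 W

Critical radius for a sphere: r_cr = 2k/h = 0.0216 m = 2.16 cm.
Outer radius after coating: r₂ = 8.80×10^-4 + 4.82×10^-4 = 0.001362 m.
Since r₁ < r_cr and r₂ ≤ r_cr, the coating moves toward the maximum at r_cr — heat loss rises.
Bare: R = 1/(4πr₁²h) = 5646 K/W; Q = 181.7/5646 = 0.0322 W.
Coated: R = R_cond + R_conv = 2519 K/W; Q = 181.7/2519 = 0.0721 W.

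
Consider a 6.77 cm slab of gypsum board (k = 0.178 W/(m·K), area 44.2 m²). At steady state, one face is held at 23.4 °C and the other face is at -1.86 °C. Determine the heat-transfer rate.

Q = kA·ΔT/L = 0.178 × 44.2 × |23.4 °C − -1.86 °C| / 0.0677 = 2940 W

Q = 2940 W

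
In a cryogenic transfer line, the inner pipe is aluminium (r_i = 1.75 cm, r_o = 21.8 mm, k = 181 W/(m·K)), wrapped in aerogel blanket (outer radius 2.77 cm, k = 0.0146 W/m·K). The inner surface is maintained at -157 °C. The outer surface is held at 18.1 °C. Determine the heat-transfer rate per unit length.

Q' = 67.1 W/m

Treat each layer as a resistance in series:
  R'_aluminium = ln(0.0218/0.0175)/(2πk) = 0.2197/(2π·181) = 1.932×10^-4 m·K/W
  R'_aerogel blanket = ln(0.0277/0.0218)/(2πk) = 0.2395/(2π·0.0146) = 2.611 m·K/W
ΣR = 1.932×10^-4 + 2.611 = 2.611 m·K/W
Q' = ΔT/ΣR = (-157 °C − 18.1 °C)/2.611 = -67.1 W/m
(Negative Q' ⇒ heat flows inward; heat gain = 67.1 W/m.)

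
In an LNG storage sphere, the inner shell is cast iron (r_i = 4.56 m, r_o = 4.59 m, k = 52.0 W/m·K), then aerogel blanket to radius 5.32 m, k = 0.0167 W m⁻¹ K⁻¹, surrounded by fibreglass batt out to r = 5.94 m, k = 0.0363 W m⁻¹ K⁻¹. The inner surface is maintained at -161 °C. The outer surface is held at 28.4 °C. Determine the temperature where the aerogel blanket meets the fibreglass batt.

Resistance network (inner→outer):
  R_cast iron = (1/4.56 − 1/4.59)/(4πk) = 0.001433/(4π·52.0) = 2.193×10^-6 K/W
  R_aerogel blanket = (1/4.59 − 1/5.32)/(4πk) = 0.02989/(4π·0.0167) = 0.1425 K/W
  R_fibreglass batt = (1/5.32 − 1/5.94)/(4πk) = 0.01962/(4π·0.0363) = 0.04301 K/W
ΣR = 2.193×10^-6 + 0.1425 + 0.04301 = 0.1855 K/W
Q = ΔT/ΣR = (-161 °C − 28.4 °C)/0.1855 = -1021 W
From the inner boundary to the aerogel blanket/fibreglass batt interface, ΣR_partial = 0.1425 K/W.
T_interface = T_in − Q·ΣR_partial = -161 °C − (-1021)(0.1425) = -15.5 °C

T = -15.5 °C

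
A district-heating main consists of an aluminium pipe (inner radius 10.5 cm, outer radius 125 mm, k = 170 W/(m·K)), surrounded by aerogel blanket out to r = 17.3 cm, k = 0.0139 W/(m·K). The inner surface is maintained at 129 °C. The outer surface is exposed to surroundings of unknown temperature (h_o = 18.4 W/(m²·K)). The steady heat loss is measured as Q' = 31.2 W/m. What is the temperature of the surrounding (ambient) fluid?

Series resistances:
  R'_aluminium = ln(0.125/0.105)/(2πk) = 0.1744/(2π·170) = 1.632×10^-4 m·K/W
  R'_aerogel blanket = ln(0.173/0.125)/(2πk) = 0.3250/(2π·0.0139) = 3.721 m·K/W
  R'_conv,out = 1/(2πr h) = 1/(2π·0.173·18.4) = 0.05000 m·K/W
ΣR = 3.771 m·K/W
ΔT = Q'·ΣR = 31.2 × 3.771 = 117.7 K
Heat flows outward, so T_out = T_in − ΔT = 129 − 117.7 = 11.3 °C

T_out = 11.3 °C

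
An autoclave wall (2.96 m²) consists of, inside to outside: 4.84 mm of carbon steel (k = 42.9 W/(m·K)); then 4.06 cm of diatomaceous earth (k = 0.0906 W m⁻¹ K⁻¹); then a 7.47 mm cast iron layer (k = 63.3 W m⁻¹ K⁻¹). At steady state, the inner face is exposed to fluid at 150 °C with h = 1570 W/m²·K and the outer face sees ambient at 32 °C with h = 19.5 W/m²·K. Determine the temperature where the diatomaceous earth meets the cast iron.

T = 44.1 °C

Series thermal resistances, inner to outer:
  R_conv,in = 1/(hA) = 1/(1570·2.96) = 2.152×10^-4 K/W
  R_carbon steel = L/(kA) = 0.00484/(42.9·2.96) = 3.812×10^-5 K/W
  R_diatomaceous earth = L/(kA) = 0.0406/(0.0906·2.96) = 0.1514 K/W
  R_cast iron = L/(kA) = 0.00747/(63.3·2.96) = 3.987×10^-5 K/W
  R_conv,out = 1/(hA) = 1/(19.5·2.96) = 0.01733 K/W
ΣR = 2.152×10^-4 + 3.812×10^-5 + 0.1514 + 3.987×10^-5 + 0.01733 = 0.1690 K/W
Q = ΔT/ΣR = (150 °C − 32 °C)/0.1690 = 698.2 W
From the inner boundary to the diatomaceous earth/cast iron interface, ΣR_partial = 0.1517 K/W.
T_interface = T_in − Q·ΣR_partial = 150 °C − (698.2)(0.1517) = 44.1 °C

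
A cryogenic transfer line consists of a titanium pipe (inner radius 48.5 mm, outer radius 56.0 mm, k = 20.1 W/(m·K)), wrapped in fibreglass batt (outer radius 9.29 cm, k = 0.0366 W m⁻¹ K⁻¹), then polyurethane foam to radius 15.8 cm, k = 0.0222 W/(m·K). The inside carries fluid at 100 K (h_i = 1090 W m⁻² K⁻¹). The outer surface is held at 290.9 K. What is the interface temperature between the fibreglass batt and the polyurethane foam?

Series thermal resistances, inner to outer:
  R'_conv,in = 1/(2πr h) = 1/(2π·0.0485·1090) = 0.003011 m·K/W
  R'_titanium = ln(0.0560/0.0485)/(2πk) = 0.1438/(2π·20.1) = 0.001139 m·K/W
  R'_fibreglass batt = ln(0.0929/0.0560)/(2πk) = 0.5062/(2π·0.0366) = 2.201 m·K/W
  R'_polyurethane foam = ln(0.158/0.0929)/(2πk) = 0.5311/(2π·0.0222) = 3.807 m·K/W
ΣR = 0.003011 + 0.001139 + 2.201 + 3.807 = 6.012 m·K/W
Q' = ΔT/ΣR = (100 K − 290.9 K)/6.012 = -31.75 W/m
From the inner boundary to the fibreglass batt/polyurethane foam interface, ΣR_partial = 2.205 m·K/W.
T_interface = T_in − Q'·ΣR_partial = 100 K − (-31.75)(2.205) = 170 K

T = 170 K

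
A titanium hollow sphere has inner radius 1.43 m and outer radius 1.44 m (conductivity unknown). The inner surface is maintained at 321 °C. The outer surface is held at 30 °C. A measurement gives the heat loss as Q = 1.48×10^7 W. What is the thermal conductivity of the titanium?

ΣR = ΔT/Q = |321 − 30|/1.48×10^7 = 1.966×10^-5 K/W
(1/r₁−1/r₂)/(4πk) = 1.966×10^-5 ⇒ k = 0.004856/(4π·1.966×10^-5) = 19.7 W/m·K

k = 19.7 W/m·K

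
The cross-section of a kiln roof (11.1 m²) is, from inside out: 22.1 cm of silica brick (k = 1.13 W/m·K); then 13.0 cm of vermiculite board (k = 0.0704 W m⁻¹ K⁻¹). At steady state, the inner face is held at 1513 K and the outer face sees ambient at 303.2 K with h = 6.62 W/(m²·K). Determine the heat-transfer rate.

Treat each layer as a resistance in series:
  R_silica brick = L/(kA) = 0.221/(1.13·11.1) = 0.01762 K/W
  R_vermiculite board = L/(kA) = 0.130/(0.0704·11.1) = 0.1664 K/W
  R_conv,out = 1/(hA) = 1/(6.62·11.1) = 0.01361 K/W
ΣR = 0.01762 + 0.1664 + 0.01361 = 0.1976 K/W
Q = ΔT/ΣR = (1513 K − 303.2 K)/0.1976 = 6120 W

Q = 6120 W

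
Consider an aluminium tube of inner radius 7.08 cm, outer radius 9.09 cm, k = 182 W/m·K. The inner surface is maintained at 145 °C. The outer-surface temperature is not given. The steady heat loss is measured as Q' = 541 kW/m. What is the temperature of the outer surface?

T_out = 26.8 °C

Series resistances:
  R'_aluminium = ln(0.0909/0.0708)/(2πk) = 0.2499/(2π·182) = 2.185×10^-4 m·K/W
ΣR = 2.185×10^-4 m·K/W
ΔT = Q'·ΣR = 5.41×10^5 × 2.185×10^-4 = 118.2 K
Heat flows outward, so T_out = T_in − ΔT = 145 − 118.2 = 26.8 °C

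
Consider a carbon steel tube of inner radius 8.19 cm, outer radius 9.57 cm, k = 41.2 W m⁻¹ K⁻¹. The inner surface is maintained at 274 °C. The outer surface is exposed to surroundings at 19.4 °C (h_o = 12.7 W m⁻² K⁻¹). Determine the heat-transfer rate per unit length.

Q' = 1940 W/m

Treat each layer as a resistance in series:
  R'_carbon steel = ln(0.0957/0.0819)/(2πk) = 0.1557/(2π·41.2) = 6.015×10^-4 m·K/W
  R'_conv,out = 1/(2πr h) = 1/(2π·0.0957·12.7) = 0.1309 m·K/W
ΣR = 6.015×10^-4 + 0.1309 = 0.1315 m·K/W
Q' = ΔT/ΣR = (274 °C − 19.4 °C)/0.1315 = 1940 W/m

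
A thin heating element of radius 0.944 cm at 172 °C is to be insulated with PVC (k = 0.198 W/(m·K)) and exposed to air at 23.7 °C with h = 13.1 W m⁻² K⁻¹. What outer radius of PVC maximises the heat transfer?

For a cylinder, r_cr = k_ins/h = 0.198/13.1 = 0.0151 m = 1.51 cm

r_cr = 1.51 cm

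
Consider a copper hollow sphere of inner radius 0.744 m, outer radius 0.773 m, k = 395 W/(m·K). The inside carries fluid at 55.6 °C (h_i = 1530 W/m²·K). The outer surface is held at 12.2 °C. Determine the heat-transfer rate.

Q = 4.17×10^5 W

Series thermal resistances, inner to outer:
  R_conv,in = 1/(4πr²h) = 1/(4π·0.744²·1530) = 9.396×10^-5 K/W
  R_copper = (1/0.744 − 1/0.773)/(4πk) = 0.05042/(4π·395) = 1.016×10^-5 K/W
ΣR = 9.396×10^-5 + 1.016×10^-5 = 1.041×10^-4 K/W
Q = ΔT/ΣR = (55.6 °C − 12.2 °C)/1.041×10^-4 = 4.17×10^5 W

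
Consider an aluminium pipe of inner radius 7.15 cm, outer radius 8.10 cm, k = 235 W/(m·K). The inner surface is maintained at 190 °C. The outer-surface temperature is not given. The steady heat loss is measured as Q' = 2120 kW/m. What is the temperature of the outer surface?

T_out = 10.9 °C

Series resistances:
  R'_aluminium = ln(0.0810/0.0715)/(2πk) = 0.1248/(2π·235) = 8.449×10^-5 m·K/W
ΣR = 8.449×10^-5 m·K/W
ΔT = Q'·ΣR = 2.12×10^6 × 8.449×10^-5 = 179.1 K
Heat flows outward, so T_out = T_in − ΔT = 190 − 179.1 = 10.9 °C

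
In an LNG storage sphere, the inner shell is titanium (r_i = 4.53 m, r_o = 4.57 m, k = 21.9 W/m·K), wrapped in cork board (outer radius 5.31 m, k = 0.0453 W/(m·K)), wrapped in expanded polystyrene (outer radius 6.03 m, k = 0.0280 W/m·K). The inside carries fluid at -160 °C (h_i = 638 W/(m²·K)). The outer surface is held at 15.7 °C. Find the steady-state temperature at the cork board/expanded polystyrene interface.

Resistance network (inner→outer):
  R_conv,in = 1/(4πr²h) = 1/(4π·4.53²·638) = 6.078×10^-6 K/W
  R_titanium = (1/4.53 − 1/4.57)/(4πk) = 0.001932/(4π·21.9) = 7.021×10^-6 K/W
  R_cork board = (1/4.57 − 1/5.31)/(4πk) = 0.03049/(4π·0.0453) = 0.05357 K/W
  R_expanded polystyrene = (1/5.31 − 1/6.03)/(4πk) = 0.02249/(4π·0.0280) = 0.06391 K/W
ΣR = 6.078×10^-6 + 7.021×10^-6 + 0.05357 + 0.06391 = 0.1175 K/W
Q = ΔT/ΣR = (-160 °C − 15.7 °C)/0.1175 = -1495 W
From the inner boundary to the cork board/expanded polystyrene interface, ΣR_partial = 0.05358 K/W.
T_interface = T_in − Q·ΣR_partial = -160 °C − (-1495)(0.05358) = -79.9 °C

T = -79.9 °C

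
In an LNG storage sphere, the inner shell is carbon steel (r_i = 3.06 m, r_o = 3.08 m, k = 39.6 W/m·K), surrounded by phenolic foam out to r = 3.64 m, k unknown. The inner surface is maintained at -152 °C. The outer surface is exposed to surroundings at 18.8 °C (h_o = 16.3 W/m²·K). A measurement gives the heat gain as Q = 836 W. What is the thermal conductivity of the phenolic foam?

k = 0.0195 W/m·K

ΣR = ΔT/Q = |-152 − 18.8|/836 = 0.2043 K/W
Known resistances:
  R_carbon steel = (1/3.06 − 1/3.08)/(4πk) = 0.002122/(4π·39.6) = 4.264×10^-6 K/W
  R_conv,out = 1/(4πr²h) = 1/(4π·3.64²·16.3) = 3.685×10^-4 K/W
R_phenolic foam = ΣR − ΣR_known = 0.2043 − 3.728×10^-4 = 0.2039 K/W
(1/r₁−1/r₂)/(4πk) = 0.2039 ⇒ k = 0.04995/(4π·0.2039) = 0.0195 W/m·K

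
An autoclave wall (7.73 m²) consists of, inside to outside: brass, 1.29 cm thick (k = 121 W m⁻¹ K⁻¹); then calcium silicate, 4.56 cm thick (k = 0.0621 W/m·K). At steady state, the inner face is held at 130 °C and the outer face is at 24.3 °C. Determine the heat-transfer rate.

Q = 1110 W

Treat each layer as a resistance in series:
  R_brass = L/(kA) = 0.0129/(121·7.73) = 1.379×10^-5 K/W
  R_calcium silicate = L/(kA) = 0.0456/(0.0621·7.73) = 0.09499 K/W
ΣR = 1.379×10^-5 + 0.09499 = 0.09500 K/W
Q = ΔT/ΣR = (130 °C − 24.3 °C)/0.09500 = 1110 W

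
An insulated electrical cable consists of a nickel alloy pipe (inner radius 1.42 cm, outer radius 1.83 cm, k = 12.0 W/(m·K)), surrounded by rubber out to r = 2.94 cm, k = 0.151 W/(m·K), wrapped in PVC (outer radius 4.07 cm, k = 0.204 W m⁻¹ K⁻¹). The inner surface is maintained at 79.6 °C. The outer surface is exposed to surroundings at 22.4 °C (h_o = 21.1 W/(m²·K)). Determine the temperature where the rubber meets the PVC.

Treat each layer as a resistance in series:
  R'_nickel alloy = ln(0.0183/0.0142)/(2πk) = 0.2537/(2π·12.0) = 0.003364 m·K/W
  R'_rubber = ln(0.0294/0.0183)/(2πk) = 0.4741/(2π·0.151) = 0.4997 m·K/W
  R'_PVC = ln(0.0407/0.0294)/(2πk) = 0.3252/(2π·0.204) = 0.2537 m·K/W
  R'_conv,out = 1/(2πr h) = 1/(2π·0.0407·21.1) = 0.1853 m·K/W
ΣR = 0.003364 + 0.4997 + 0.2537 + 0.1853 = 0.9421 m·K/W
Q' = ΔT/ΣR = (79.6 °C − 22.4 °C)/0.9421 = 60.72 W/m
From the inner boundary to the rubber/PVC interface, ΣR_partial = 0.5031 m·K/W.
T_interface = T_in − Q'·ΣR_partial = 79.6 °C − (60.72)(0.5031) = 49.1 °C

T = 49.1 °C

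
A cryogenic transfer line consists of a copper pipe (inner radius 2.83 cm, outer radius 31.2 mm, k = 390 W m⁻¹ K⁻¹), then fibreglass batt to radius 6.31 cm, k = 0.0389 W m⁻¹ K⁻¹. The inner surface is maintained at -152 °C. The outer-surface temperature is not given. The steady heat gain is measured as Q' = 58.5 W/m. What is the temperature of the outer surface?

T_out = 16.6 °C

Series resistances:
  R'_copper = ln(0.0312/0.0283)/(2πk) = 0.09756/(2π·390) = 3.981×10^-5 m·K/W
  R'_fibreglass batt = ln(0.0631/0.0312)/(2πk) = 0.7043/(2π·0.0389) = 2.882 m·K/W
ΣR = 2.882 m·K/W
ΔT = Q'·ΣR = 58.5 × 2.882 = 168.6 K
Heat flows inward, so T_out = T_in + ΔT = -152 + 168.6 = 16.6 °C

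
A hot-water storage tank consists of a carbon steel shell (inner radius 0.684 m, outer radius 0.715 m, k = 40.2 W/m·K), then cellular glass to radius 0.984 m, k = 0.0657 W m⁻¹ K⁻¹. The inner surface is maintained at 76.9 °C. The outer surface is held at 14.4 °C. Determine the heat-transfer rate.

Resistance network (inner→outer):
  R_carbon steel = (1/0.684 − 1/0.715)/(4πk) = 0.06339/(4π·40.2) = 1.255×10^-4 K/W
  R_cellular glass = (1/0.715 − 1/0.984)/(4πk) = 0.3823/(4π·0.0657) = 0.4631 K/W
ΣR = 1.255×10^-4 + 0.4631 = 0.4632 K/W
Q = ΔT/ΣR = (76.9 °C − 14.4 °C)/0.4632 = 135 W

Q = 135 W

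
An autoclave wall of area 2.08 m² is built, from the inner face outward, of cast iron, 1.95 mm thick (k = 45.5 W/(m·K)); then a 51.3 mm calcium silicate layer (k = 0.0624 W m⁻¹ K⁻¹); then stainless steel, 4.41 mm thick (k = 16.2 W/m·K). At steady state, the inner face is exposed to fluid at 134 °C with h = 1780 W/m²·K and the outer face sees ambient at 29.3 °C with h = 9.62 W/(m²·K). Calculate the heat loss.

Q = 235 W

Series thermal resistances, inner to outer:
  R_conv,in = 1/(hA) = 1/(1780·2.08) = 2.701×10^-4 K/W
  R_cast iron = L/(kA) = 0.00195/(45.5·2.08) = 2.060×10^-5 K/W
  R_calcium silicate = L/(kA) = 0.0513/(0.0624·2.08) = 0.3952 K/W
  R_stainless steel = L/(kA) = 0.00441/(16.2·2.08) = 1.309×10^-4 K/W
  R_conv,out = 1/(hA) = 1/(9.62·2.08) = 0.04998 K/W
ΣR = 2.701×10^-4 + 2.060×10^-5 + 0.3952 + 1.309×10^-4 + 0.04998 = 0.4456 K/W
Q = ΔT/ΣR = (134 °C − 29.3 °C)/0.4456 = 235 W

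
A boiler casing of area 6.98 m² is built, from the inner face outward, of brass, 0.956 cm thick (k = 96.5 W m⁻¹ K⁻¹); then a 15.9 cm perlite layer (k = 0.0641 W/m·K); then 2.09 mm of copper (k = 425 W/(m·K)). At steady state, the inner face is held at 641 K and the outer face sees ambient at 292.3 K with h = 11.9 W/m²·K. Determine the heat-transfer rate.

Q = 949 W

Treat each layer as a resistance in series:
  R_brass = L/(kA) = 0.00956/(96.5·6.98) = 1.419×10^-5 K/W
  R_perlite = L/(kA) = 0.159/(0.0641·6.98) = 0.3554 K/W
  R_copper = L/(kA) = 0.00209/(425·6.98) = 7.045×10^-7 K/W
  R_conv,out = 1/(hA) = 1/(11.9·6.98) = 0.01204 K/W
ΣR = 1.419×10^-5 + 0.3554 + 7.045×10^-7 + 0.01204 = 0.3675 K/W
Q = ΔT/ΣR = (641 K − 292.3 K)/0.3675 = 949 W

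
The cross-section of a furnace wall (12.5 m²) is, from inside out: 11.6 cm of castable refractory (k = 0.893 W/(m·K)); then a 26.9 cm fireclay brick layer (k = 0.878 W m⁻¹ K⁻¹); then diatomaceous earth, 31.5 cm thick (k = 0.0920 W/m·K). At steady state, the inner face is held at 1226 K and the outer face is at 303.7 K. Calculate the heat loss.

Q = 2990 W

Treat each layer as a resistance in series:
  R_castable refractory = L/(kA) = 0.116/(0.893·12.5) = 0.01039 K/W
  R_fireclay brick = L/(kA) = 0.269/(0.878·12.5) = 0.02451 K/W
  R_diatomaceous earth = L/(kA) = 0.315/(0.0920·12.5) = 0.2739 K/W
ΣR = 0.01039 + 0.02451 + 0.2739 = 0.3088 K/W
Q = ΔT/ΣR = (1226 K − 303.7 K)/0.3088 = 2990 W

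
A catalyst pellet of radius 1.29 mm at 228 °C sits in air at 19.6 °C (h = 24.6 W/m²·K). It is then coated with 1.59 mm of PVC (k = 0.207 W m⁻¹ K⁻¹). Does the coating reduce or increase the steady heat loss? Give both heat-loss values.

Critical radius for a sphere: r_cr = 2k/h = 0.0168 m = 1.68 cm.
Outer radius after coating: r₂ = 0.00129 + 0.00159 = 0.00288 m.
Since r₁ < r_cr and r₂ ≤ r_cr, the coating moves toward the maximum at r_cr — heat loss rises.
Bare: R = 1/(4πr₁²h) = 1944 K/W; Q = 208.4/1944 = 0.107 W.
Coated: R = R_cond + R_conv = 554.5 K/W; Q = 208.4/554.5 = 0.376 W.

increases: 0.107 → 0.376 W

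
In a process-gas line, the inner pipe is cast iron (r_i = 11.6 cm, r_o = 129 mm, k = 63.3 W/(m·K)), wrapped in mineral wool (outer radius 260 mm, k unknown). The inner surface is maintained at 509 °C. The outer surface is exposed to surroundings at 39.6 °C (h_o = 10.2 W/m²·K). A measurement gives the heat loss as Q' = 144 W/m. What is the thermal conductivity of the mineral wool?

k = 0.0349 W/m·K

ΣR = ΔT/Q' = |509 − 39.6|/144 = 3.260 m·K/W
Known resistances:
  R'_cast iron = ln(0.129/0.116)/(2πk) = 0.1062/(2π·63.3) = 2.671×10^-4 m·K/W
  R'_conv,out = 1/(2πr h) = 1/(2π·0.260·10.2) = 0.06001 m·K/W
R_mineral wool = ΣR − ΣR_known = 3.260 − 0.06028 = 3.200 m·K/W
ln(r₂/r₁)/(2πk) = 3.200 ⇒ k = 0.7009/(2π·3.200) = 0.0349 W/m·K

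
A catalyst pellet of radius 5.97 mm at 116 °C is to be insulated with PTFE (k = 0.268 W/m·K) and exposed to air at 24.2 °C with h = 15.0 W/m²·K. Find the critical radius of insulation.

For a sphere, r_cr = 2k_ins/h = 2·0.268/15.0 = 0.0357 m = 3.57 cm

r_cr = 3.57 cm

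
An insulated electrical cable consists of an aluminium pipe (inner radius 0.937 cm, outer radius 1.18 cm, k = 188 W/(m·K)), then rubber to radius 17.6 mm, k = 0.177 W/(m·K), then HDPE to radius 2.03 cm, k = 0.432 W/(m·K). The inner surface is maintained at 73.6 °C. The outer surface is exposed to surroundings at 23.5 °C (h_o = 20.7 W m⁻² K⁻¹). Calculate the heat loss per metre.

Treat each layer as a resistance in series:
  R'_aluminium = ln(0.0118/0.00937)/(2πk) = 0.2306/(2π·188) = 1.952×10^-4 m·K/W
  R'_rubber = ln(0.0176/0.0118)/(2πk) = 0.3998/(2π·0.177) = 0.3595 m·K/W
  R'_HDPE = ln(0.0203/0.0176)/(2πk) = 0.1427/(2π·0.432) = 0.05258 m·K/W
  R'_conv,out = 1/(2πr h) = 1/(2π·0.0203·20.7) = 0.3788 m·K/W
ΣR = 1.952×10^-4 + 0.3595 + 0.05258 + 0.3788 = 0.7911 m·K/W
Q' = ΔT/ΣR = (73.6 °C − 23.5 °C)/0.7911 = 63.3 W/m

Q' = 63.3 W/m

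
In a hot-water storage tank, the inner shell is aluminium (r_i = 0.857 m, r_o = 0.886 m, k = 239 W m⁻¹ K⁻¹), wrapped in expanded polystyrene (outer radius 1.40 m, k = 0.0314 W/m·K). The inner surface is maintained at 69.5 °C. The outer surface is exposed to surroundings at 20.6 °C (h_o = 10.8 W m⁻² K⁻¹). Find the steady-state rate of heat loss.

Resistance network (inner→outer):
  R_aluminium = (1/0.857 − 1/0.886)/(4πk) = 0.03819/(4π·239) = 1.272×10^-5 K/W
  R_expanded polystyrene = (1/0.886 − 1/1.40)/(4πk) = 0.4144/(4π·0.0314) = 1.050 K/W
  R_conv,out = 1/(4πr²h) = 1/(4π·1.40²·10.8) = 0.003759 K/W
ΣR = 1.272×10^-5 + 1.050 + 0.003759 = 1.054 K/W
Q = ΔT/ΣR = (69.5 °C − 20.6 °C)/1.054 = 46.4 W

Q = 46.4 W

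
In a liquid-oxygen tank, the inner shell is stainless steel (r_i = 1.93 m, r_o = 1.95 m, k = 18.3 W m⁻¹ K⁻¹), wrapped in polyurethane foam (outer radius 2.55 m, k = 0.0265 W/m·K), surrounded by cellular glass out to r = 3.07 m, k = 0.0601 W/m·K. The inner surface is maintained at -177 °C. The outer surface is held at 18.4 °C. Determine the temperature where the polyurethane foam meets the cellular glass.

Treat each layer as a resistance in series:
  R_stainless steel = (1/1.93 − 1/1.95)/(4πk) = 0.005314/(4π·18.3) = 2.311×10^-5 K/W
  R_polyurethane foam = (1/1.95 − 1/2.55)/(4πk) = 0.1207/(4π·0.0265) = 0.3623 K/W
  R_cellular glass = (1/2.55 − 1/3.07)/(4πk) = 0.06642/(4π·0.0601) = 0.08795 K/W
ΣR = 2.311×10^-5 + 0.3623 + 0.08795 = 0.4503 K/W
Q = ΔT/ΣR = (-177 °C − 18.4 °C)/0.4503 = -433.9 W
From the inner boundary to the polyurethane foam/cellular glass interface, ΣR_partial = 0.3623 K/W.
T_interface = T_in − Q·ΣR_partial = -177 °C − (-433.9)(0.3623) = -19.8 °C

T = -19.8 °C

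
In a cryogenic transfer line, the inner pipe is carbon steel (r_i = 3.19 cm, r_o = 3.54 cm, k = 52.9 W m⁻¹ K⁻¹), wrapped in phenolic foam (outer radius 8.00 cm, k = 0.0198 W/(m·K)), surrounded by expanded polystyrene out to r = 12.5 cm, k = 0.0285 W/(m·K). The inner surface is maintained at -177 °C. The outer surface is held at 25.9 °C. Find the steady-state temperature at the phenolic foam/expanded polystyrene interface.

T = -30.0 °C

Series thermal resistances, inner to outer:
  R'_carbon steel = ln(0.0354/0.0319)/(2πk) = 0.1041/(2π·52.9) = 3.132×10^-4 m·K/W
  R'_phenolic foam = ln(0.0800/0.0354)/(2πk) = 0.8153/(2π·0.0198) = 6.554 m·K/W
  R'_expanded polystyrene = ln(0.125/0.0800)/(2πk) = 0.4463/(2π·0.0285) = 2.492 m·K/W
ΣR = 3.132×10^-4 + 6.554 + 2.492 = 9.046 m·K/W
Q' = ΔT/ΣR = (-177 °C − 25.9 °C)/9.046 = -22.43 W/m
From the inner boundary to the phenolic foam/expanded polystyrene interface, ΣR_partial = 6.554 m·K/W.
T_interface = T_in − Q'·ΣR_partial = -177 °C − (-22.43)(6.554) = -30.0 °C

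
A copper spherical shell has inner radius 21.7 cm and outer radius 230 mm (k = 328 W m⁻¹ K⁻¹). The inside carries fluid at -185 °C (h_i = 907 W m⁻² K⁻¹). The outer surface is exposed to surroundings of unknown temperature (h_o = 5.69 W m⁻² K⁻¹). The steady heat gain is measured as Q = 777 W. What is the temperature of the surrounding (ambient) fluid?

Series resistances:
  R_conv,in = 1/(4πr²h) = 1/(4π·0.217²·907) = 0.001863 K/W
  R_copper = (1/0.217 − 1/0.230)/(4πk) = 0.2605/(4π·328) = 6.319×10^-5 K/W
  R_conv,out = 1/(4πr²h) = 1/(4π·0.230²·5.69) = 0.2644 K/W
ΣR = 0.2663 K/W
ΔT = Q·ΣR = 777 × 0.2663 = 206.9 K
Heat flows inward, so T_out = T_in + ΔT = -185 + 206.9 = 21.9 °C

T_out = 21.9 °C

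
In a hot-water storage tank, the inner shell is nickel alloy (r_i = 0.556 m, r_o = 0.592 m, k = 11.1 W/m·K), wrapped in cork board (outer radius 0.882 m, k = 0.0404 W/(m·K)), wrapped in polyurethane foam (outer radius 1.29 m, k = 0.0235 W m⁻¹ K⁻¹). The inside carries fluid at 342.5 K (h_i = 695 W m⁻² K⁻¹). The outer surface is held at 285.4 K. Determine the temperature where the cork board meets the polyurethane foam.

Resistance network (inner→outer):
  R_conv,in = 1/(4πr²h) = 1/(4π·0.556²·695) = 3.704×10^-4 K/W
  R_nickel alloy = (1/0.556 − 1/0.592)/(4πk) = 0.1094/(4π·11.1) = 7.841×10^-4 K/W
  R_cork board = (1/0.592 − 1/0.882)/(4πk) = 0.5554/(4π·0.0404) = 1.094 K/W
  R_polyurethane foam = (1/0.882 − 1/1.29)/(4πk) = 0.3586/(4π·0.0235) = 1.214 K/W
ΣR = 3.704×10^-4 + 7.841×10^-4 + 1.094 + 1.214 = 2.309 K/W
Q = ΔT/ΣR = (342.5 K − 285.4 K)/2.309 = 24.73 W
From the inner boundary to the cork board/polyurethane foam interface, ΣR_partial = 1.095 K/W.
T_interface = T_in − Q·ΣR_partial = 342.5 K − (24.73)(1.095) = 315.4 K

T = 315.4 K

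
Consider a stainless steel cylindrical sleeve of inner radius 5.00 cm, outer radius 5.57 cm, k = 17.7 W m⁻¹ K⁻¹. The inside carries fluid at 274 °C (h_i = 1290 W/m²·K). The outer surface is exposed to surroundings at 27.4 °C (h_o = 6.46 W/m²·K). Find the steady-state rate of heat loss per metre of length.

Resistance network (inner→outer):
  R'_conv,in = 1/(2πr h) = 1/(2π·0.0500·1290) = 0.002468 m·K/W
  R'_stainless steel = ln(0.0557/0.0500)/(2πk) = 0.1080/(2π·17.7) = 9.707×10^-4 m·K/W
  R'_conv,out = 1/(2πr h) = 1/(2π·0.0557·6.46) = 0.4423 m·K/W
ΣR = 0.002468 + 9.707×10^-4 + 0.4423 = 0.4457 m·K/W
Q' = ΔT/ΣR = (274 °C − 27.4 °C)/0.4457 = 553 W/m

Q' = 553 W/m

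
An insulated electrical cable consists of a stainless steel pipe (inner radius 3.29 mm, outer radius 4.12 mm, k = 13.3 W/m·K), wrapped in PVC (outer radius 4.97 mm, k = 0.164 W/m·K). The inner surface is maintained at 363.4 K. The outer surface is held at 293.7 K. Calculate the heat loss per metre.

Series thermal resistances, inner to outer:
  R'_stainless steel = ln(0.00412/0.00329)/(2πk) = 0.2250/(2π·13.3) = 0.002692 m·K/W
  R'_PVC = ln(0.00497/0.00412)/(2πk) = 0.1876/(2π·0.164) = 0.1820 m·K/W
ΣR = 0.002692 + 0.1820 = 0.1847 m·K/W
Q' = ΔT/ΣR = (363.4 K − 293.7 K)/0.1847 = 377 W/m

Q' = 377 W/m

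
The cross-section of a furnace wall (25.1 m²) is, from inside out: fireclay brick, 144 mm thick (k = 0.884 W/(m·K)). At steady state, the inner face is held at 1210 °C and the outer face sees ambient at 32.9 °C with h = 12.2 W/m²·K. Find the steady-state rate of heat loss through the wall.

Treat each layer as a resistance in series:
  R_fireclay brick = L/(kA) = 0.144/(0.884·25.1) = 0.006490 K/W
  R_conv,out = 1/(hA) = 1/(12.2·25.1) = 0.003266 K/W
ΣR = 0.006490 + 0.003266 = 0.009756 K/W
Q = ΔT/ΣR = (1210 °C − 32.9 °C)/0.009756 = 1.21×10^5 W

Q = 121 kW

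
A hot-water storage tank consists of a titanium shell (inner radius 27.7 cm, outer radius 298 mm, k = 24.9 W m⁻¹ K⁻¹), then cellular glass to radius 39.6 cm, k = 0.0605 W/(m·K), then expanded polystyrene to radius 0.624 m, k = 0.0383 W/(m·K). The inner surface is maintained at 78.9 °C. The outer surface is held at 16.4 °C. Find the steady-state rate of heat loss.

Series thermal resistances, inner to outer:
  R_titanium = (1/0.277 − 1/0.298)/(4πk) = 0.2544/(4π·24.9) = 8.130×10^-4 K/W
  R_cellular glass = (1/0.298 − 1/0.396)/(4πk) = 0.8305/(4π·0.0605) = 1.092 K/W
  R_expanded polystyrene = (1/0.396 − 1/0.624)/(4πk) = 0.9227/(4π·0.0383) = 1.917 K/W
ΣR = 8.130×10^-4 + 1.092 + 1.917 = 3.010 K/W
Q = ΔT/ΣR = (78.9 °C − 16.4 °C)/3.010 = 20.8 W

Q = 20.8 W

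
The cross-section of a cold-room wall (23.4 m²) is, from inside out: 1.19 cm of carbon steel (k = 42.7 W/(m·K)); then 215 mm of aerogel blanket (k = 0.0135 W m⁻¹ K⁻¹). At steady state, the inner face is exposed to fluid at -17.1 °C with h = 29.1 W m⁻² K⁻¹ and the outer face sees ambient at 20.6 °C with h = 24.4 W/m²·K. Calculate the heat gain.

Treat each layer as a resistance in series:
  R_conv,in = 1/(hA) = 1/(29.1·23.4) = 0.001469 K/W
  R_carbon steel = L/(kA) = 0.0119/(42.7·23.4) = 1.191×10^-5 K/W
  R_aerogel blanket = L/(kA) = 0.215/(0.0135·23.4) = 0.6806 K/W
  R_conv,out = 1/(hA) = 1/(24.4·23.4) = 0.001751 K/W
ΣR = 0.001469 + 1.191×10^-5 + 0.6806 + 0.001751 = 0.6838 K/W
Q = ΔT/ΣR = (-17.1 °C − 20.6 °C)/0.6838 = -55.1 W
(Negative Q ⇒ heat flows inward; heat gain = 55.1 W.)

Q = 55.1 W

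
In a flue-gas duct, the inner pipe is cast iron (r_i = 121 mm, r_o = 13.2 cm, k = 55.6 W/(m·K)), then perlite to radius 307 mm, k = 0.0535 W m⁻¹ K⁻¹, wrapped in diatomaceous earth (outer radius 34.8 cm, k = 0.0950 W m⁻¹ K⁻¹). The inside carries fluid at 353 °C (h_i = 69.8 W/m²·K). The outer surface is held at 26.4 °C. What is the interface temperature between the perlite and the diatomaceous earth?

Treat each layer as a resistance in series:
  R'_conv,in = 1/(2πr h) = 1/(2π·0.121·69.8) = 0.01884 m·K/W
  R'_cast iron = ln(0.132/0.121)/(2πk) = 0.08701/(2π·55.6) = 2.491×10^-4 m·K/W
  R'_perlite = ln(0.307/0.132)/(2πk) = 0.8440/(2π·0.0535) = 2.511 m·K/W
  R'_diatomaceous earth = ln(0.348/0.307)/(2πk) = 0.1254/(2π·0.0950) = 0.2100 m·K/W
ΣR = 0.01884 + 2.491×10^-4 + 2.511 + 0.2100 = 2.740 m·K/W
Q' = ΔT/ΣR = (353 °C − 26.4 °C)/2.740 = 119.2 W/m
From the inner boundary to the perlite/diatomaceous earth interface, ΣR_partial = 2.530 m·K/W.
T_interface = T_in − Q'·ΣR_partial = 353 °C − (119.2)(2.530) = 51.4 °C

T = 51.4 °C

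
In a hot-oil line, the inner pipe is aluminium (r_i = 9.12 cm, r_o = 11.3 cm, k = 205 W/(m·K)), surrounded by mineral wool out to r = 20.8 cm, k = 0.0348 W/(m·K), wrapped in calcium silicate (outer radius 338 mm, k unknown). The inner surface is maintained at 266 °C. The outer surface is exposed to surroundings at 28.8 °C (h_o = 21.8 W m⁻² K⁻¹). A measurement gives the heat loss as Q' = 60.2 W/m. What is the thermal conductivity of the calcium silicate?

ΣR = ΔT/Q' = |266 − 28.8|/60.2 = 3.940 m·K/W
Known resistances:
  R'_aluminium = ln(0.113/0.0912)/(2πk) = 0.2143/(2π·205) = 1.664×10^-4 m·K/W
  R'_mineral wool = ln(0.208/0.113)/(2πk) = 0.6102/(2π·0.0348) = 2.790 m·K/W
  R'_conv,out = 1/(2πr h) = 1/(2π·0.338·21.8) = 0.02160 m·K/W
R_calcium silicate = ΣR − ΣR_known = 3.940 − 2.812 = 1.128 m·K/W
ln(r₂/r₁)/(2πk) = 1.128 ⇒ k = 0.4855/(2π·1.128) = 0.0685 W/m·K

k = 0.0685 W/m·K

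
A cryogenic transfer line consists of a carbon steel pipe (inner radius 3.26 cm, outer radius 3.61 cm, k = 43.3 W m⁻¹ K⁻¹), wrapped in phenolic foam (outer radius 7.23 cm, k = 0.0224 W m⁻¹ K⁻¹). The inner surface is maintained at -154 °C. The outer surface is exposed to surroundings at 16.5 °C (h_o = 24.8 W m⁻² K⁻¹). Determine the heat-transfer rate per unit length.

Resistance network (inner→outer):
  R'_carbon steel = ln(0.0361/0.0326)/(2πk) = 0.1020/(2π·43.3) = 3.748×10^-4 m·K/W
  R'_phenolic foam = ln(0.0723/0.0361)/(2πk) = 0.6945/(2π·0.0224) = 4.935 m·K/W
  R'_conv,out = 1/(2πr h) = 1/(2π·0.0723·24.8) = 0.08876 m·K/W
ΣR = 3.748×10^-4 + 4.935 + 0.08876 = 5.024 m·K/W
Q' = ΔT/ΣR = (-154 °C − 16.5 °C)/5.024 = -33.9 W/m
(Negative Q' ⇒ heat flows inward; heat gain = 33.9 W/m.)

Q' = 33.9 W/m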